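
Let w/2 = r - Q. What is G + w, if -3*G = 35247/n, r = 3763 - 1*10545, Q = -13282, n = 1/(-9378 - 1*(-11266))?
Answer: -22169112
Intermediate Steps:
n = 1/1888 (n = 1/(-9378 + 11266) = 1/1888 ≈ 0.00052966)
r = -6782 (r = 3763 - 10545 = -6782)
G = -22182112 (G = -11749/1/1888 = -11749*1888 = -1/3*66546336 = -22182112)
w = 13000 (w = 2*(-6782 - 1*(-13282)) = 2*(-6782 + 13282) = 2*6500 = 13000)
G + w = -22182112 + 13000 = -22169112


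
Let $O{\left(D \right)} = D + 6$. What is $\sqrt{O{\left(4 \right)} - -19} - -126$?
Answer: $126 + \sqrt{29} \approx 131.39$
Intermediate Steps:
$O{\left(D \right)} = 6 + D$
$\sqrt{O{\left(4 \right)} - -19} - -126 = \sqrt{\left(6 + 4\right) - -19} - -126 = \sqrt{10 + \left(-9 + 28\right)} + 126 = \sqrt{10 + 19} + 126 = \sqrt{29} + 126 = 126 + \sqrt{29}$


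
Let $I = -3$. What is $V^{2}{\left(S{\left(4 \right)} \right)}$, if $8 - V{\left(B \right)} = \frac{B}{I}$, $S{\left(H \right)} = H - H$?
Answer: $64$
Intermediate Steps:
$S{\left(H \right)} = 0$
$V{\left(B \right)} = 8 + \frac{B}{3}$ ($V{\left(B \right)} = 8 - \frac{B}{-3} = 8 - B \left(- \frac{1}{3}\right) = 8 - - \frac{B}{3} = 8 + \frac{B}{3}$)
$V^{2}{\left(S{\left(4 \right)} \right)} = \left(8 + \frac{1}{3} \cdot 0\right)^{2} = \left(8 + 0\right)^{2} = 8^{2} = 64$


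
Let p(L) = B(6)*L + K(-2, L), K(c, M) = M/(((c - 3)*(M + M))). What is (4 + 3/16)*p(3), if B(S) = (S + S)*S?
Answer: 144653/160 ≈ 904.08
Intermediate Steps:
B(S) = 2*S² (B(S) = (2*S)*S = 2*S²)
K(c, M) = 1/(2*(-3 + c)) (K(c, M) = M/(((-3 + c)*(2*M))) = M/((2*M*(-3 + c))) = M*(1/(2*M*(-3 + c))) = 1/(2*(-3 + c)))
p(L) = -⅒ + 72*L (p(L) = (2*6²)*L + 1/(2*(-3 - 2)) = (2*36)*L + (½)/(-5) = 72*L + (½)*(-⅕) = 72*L - ⅒ = -⅒ + 72*L)
(4 + 3/16)*p(3) = (4 + 3/16)*(-⅒ + 72*3) = (4 + 3*(1/16))*(-⅒ + 216) = (4 + 3/16)*(2159/10) = (67/16)*(2159/10) = 144653/160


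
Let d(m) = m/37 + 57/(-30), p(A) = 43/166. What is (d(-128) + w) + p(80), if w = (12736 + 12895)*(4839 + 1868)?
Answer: 2639633703218/15355 ≈ 1.7191e+8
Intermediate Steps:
p(A) = 43/166 (p(A) = 43*(1/166) = 43/166)
d(m) = -19/10 + m/37 (d(m) = m*(1/37) + 57*(-1/30) = m/37 - 19/10 = -19/10 + m/37)
w = 171907117 (w = 25631*6707 = 171907117)
(d(-128) + w) + p(80) = ((-19/10 + (1/37)*(-128)) + 171907117) + 43/166 = ((-19/10 - 128/37) + 171907117) + 43/166 = (-1983/370 + 171907117) + 43/166 = 63605631307/370 + 43/166 = 2639633703218/15355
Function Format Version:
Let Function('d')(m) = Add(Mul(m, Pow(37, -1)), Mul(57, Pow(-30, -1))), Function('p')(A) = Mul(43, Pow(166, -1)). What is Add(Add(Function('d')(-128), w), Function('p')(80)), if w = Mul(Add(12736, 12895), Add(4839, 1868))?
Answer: Rational(2639633703218, 15355) ≈ 1.7191e+8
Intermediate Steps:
Function('p')(A) = Rational(43, 166) (Function('p')(A) = Mul(43, Rational(1, 166)) = Rational(43, 166))
Function('d')(m) = Add(Rational(-19, 10), Mul(Rational(1, 37), m)) (Function('d')(m) = Add(Mul(m, Rational(1, 37)), Mul(57, Rational(-1, 30))) = Add(Mul(Rational(1, 37), m), Rational(-19, 10)) = Add(Rational(-19, 10), Mul(Rational(1, 37), m)))
w = 171907117 (w = Mul(25631, 6707) = 171907117)
Add(Add(Function('d')(-128), w), Function('p')(80)) = Add(Add(Add(Rational(-19, 10), Mul(Rational(1, 37), -128)), 171907117), Rational(43, 166)) = Add(Add(Add(Rational(-19, 10), Rational(-128, 37)), 171907117), Rational(43, 166)) = Add(Add(Rational(-1983, 370), 171907117), Rational(43, 166)) = Add(Rational(63605631307, 370), Rational(43, 166)) = Rational(2639633703218, 15355)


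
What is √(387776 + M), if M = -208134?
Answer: √179642 ≈ 423.84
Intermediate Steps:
√(387776 + M) = √(387776 - 208134) = √179642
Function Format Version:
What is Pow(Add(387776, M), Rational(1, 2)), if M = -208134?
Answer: Pow(179642, Rational(1, 2)) ≈ 423.84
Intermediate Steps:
Pow(Add(387776, M), Rational(1, 2)) = Pow(Add(387776, -208134), Rational(1, 2)) = Pow(179642, Rational(1, 2))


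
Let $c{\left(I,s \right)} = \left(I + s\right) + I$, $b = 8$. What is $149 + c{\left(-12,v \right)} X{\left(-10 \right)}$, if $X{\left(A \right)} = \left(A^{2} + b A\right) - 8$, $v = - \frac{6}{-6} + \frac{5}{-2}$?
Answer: $-157$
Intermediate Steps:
$v = - \frac{3}{2}$ ($v = \left(-6\right) \left(- \frac{1}{6}\right) + 5 \left(- \frac{1}{2}\right) = 1 - \frac{5}{2} = - \frac{3}{2} \approx -1.5$)
$X{\left(A \right)} = -8 + A^{2} + 8 A$ ($X{\left(A \right)} = \left(A^{2} + 8 A\right) - 8 = -8 + A^{2} + 8 A$)
$c{\left(I,s \right)} = s + 2 I$
$149 + c{\left(-12,v \right)} X{\left(-10 \right)} = 149 + \left(- \frac{3}{2} + 2 \left(-12\right)\right) \left(-8 + \left(-10\right)^{2} + 8 \left(-10\right)\right) = 149 + \left(- \frac{3}{2} - 24\right) \left(-8 + 100 - 80\right) = 149 - 306 = -157$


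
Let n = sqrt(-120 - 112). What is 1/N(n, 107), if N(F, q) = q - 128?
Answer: -1/21 ≈ -0.047619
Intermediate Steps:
n = 2*I*sqrt(58) (n = sqrt(-232) = 2*I*sqrt(58) ≈ 15.232*I)
N(F, q) = -128 + q
1/N(n, 107) = 1/(-128 + 107) = 1/(-21) = -1/21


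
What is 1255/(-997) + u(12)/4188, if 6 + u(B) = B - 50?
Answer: -1324952/1043859 ≈ -1.2693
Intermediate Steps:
u(B) = -56 + B (u(B) = -6 + (B - 50) = -6 + (-50 + B) = -56 + B)
1255/(-997) + u(12)/4188 = 1255/(-997) + (-56 + 12)/4188 = 1255*(-1/997) - 44*1/4188 = -1255/997 - 11/1047 = -1324952/1043859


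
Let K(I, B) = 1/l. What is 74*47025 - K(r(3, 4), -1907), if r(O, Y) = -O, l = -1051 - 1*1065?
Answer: 7363362601/2116 ≈ 3.4798e+6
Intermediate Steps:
l = -2116 (l = -1051 - 1065 = -2116)
K(I, B) = -1/2116 (K(I, B) = 1/(-2116) = -1/2116)
74*47025 - K(r(3, 4), -1907) = 74*47025 - 1*(-1/2116) = 3479850 + 1/2116 = 7363362601/2116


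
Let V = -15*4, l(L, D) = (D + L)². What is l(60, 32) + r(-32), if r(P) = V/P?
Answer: 67727/8 ≈ 8465.9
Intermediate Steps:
V = -60
r(P) = -60/P
l(60, 32) + r(-32) = (32 + 60)² - 60/(-32) = 92² - 60*(-1/32) = 8464 + 15/8 = 67727/8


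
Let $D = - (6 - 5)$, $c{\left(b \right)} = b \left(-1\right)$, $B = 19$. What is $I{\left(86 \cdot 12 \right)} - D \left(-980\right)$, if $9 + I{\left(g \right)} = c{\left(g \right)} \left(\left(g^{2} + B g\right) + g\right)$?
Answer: $-1120406237$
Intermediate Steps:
$c{\left(b \right)} = - b$
$I{\left(g \right)} = -9 - g \left(g^{2} + 20 g\right)$ ($I{\left(g \right)} = -9 + - g \left(\left(g^{2} + 19 g\right) + g\right) = -9 + - g \left(g^{2} + 20 g\right) = -9 - g \left(g^{2} + 20 g\right)$)
$D = -1$ ($D = \left(-1\right) 1 = -1$)
$I{\left(86 \cdot 12 \right)} - D \left(-980\right) = \left(-9 - \left(86 \cdot 12\right)^{3} - 20 \left(86 \cdot 12\right)^{2}\right) - \left(-1\right) \left(-980\right) = \left(-9 - 1032^{3} - 20 \cdot 1032^{2}\right) - 980 = \left(-9 - 1099104768 - 21300480\right) - 980 = -1120405257 - 980 = -1120406237$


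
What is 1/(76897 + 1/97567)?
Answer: 97567/7502609600 ≈ 1.3004e-5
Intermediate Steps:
1/(76897 + 1/97567) = 1/(7502609600/97567) = 97567/7502609600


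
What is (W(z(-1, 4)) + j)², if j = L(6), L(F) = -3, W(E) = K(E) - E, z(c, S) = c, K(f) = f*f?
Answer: 1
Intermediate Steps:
K(f) = f²
W(E) = E² - E
j = -3
(W(z(-1, 4)) + j)² = (-(-1 - 1) - 3)² = (-1*(-2) - 3)² = (2 - 3)² = (-1)² = 1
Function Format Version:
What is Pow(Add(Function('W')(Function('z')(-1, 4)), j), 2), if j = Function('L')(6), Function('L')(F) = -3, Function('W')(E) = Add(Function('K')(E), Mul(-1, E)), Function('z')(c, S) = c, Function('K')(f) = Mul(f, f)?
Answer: 1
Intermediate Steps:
Function('K')(f) = Pow(f, 2)
Function('W')(E) = Add(Pow(E, 2), Mul(-1, E))
j = -3
Pow(Add(Function('W')(Function('z')(-1, 4)), j), 2) = Pow(Add(Mul(-1, Add(-1, -1)), -3), 2) = Pow(Add(Mul(-1, -2), -3), 2) = Pow(Add(2, -3), 2) = Pow(-1, 2) = 1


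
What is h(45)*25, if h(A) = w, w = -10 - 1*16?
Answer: -650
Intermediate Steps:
w = -26 (w = -10 - 16 = -26)
h(A) = -26
h(45)*25 = -26*25 = -650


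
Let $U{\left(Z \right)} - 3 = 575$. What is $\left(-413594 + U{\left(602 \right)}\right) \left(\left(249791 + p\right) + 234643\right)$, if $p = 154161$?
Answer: $-263749952520$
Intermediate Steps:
$U{\left(Z \right)} = 578$ ($U{\left(Z \right)} = 3 + 575 = 578$)
$\left(-413594 + U{\left(602 \right)}\right) \left(\left(249791 + p\right) + 234643\right) = \left(-413594 + 578\right) \left(\left(249791 + 154161\right) + 234643\right) = - 413016 \left(403952 + 234643\right) = \left(-413016\right) 638595 = -263749952520$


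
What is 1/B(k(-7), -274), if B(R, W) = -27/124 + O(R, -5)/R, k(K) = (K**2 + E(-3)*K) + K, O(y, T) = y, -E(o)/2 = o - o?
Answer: 124/97 ≈ 1.2784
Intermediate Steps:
E(o) = 0 (E(o) = -2*(o - o) = -2*0 = 0)
k(K) = K + K**2 (k(K) = (K**2 + 0*K) + K = (K**2 + 0) + K = K**2 + K = K + K**2)
B(R, W) = 97/124 (B(R, W) = -27/124 + R/R = -27*1/124 + 1 = -27/124 + 1 = 97/124)
1/B(k(-7), -274) = 1/(97/124) = 124/97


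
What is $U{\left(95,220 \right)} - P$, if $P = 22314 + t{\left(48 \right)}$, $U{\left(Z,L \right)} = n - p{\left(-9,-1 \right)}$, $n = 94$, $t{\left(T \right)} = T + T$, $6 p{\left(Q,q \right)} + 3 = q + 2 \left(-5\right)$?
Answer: $- \frac{66941}{3} \approx -22314.0$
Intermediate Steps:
$p{\left(Q,q \right)} = - \frac{13}{6} + \frac{q}{6}$ ($p{\left(Q,q \right)} = - \frac{1}{2} + \frac{q + 2 \left(-5\right)}{6} = - \frac{1}{2} + \frac{q - 10}{6} = - \frac{1}{2} + \frac{-10 + q}{6} = - \frac{1}{2} + \left(- \frac{5}{3} + \frac{q}{6}\right) = - \frac{13}{6} + \frac{q}{6}$)
$t{\left(T \right)} = 2 T$
$U{\left(Z,L \right)} = \frac{289}{3}$ ($U{\left(Z,L \right)} = 94 - \left(- \frac{13}{6} + \frac{1}{6} \left(-1\right)\right) = 94 - \left(- \frac{13}{6} - \frac{1}{6}\right) = 94 - - \frac{7}{3} = 94 + \frac{7}{3} = \frac{289}{3}$)
$P = 22410$ ($P = 22314 + 2 \cdot 48 = 22314 + 96 = 22410$)
$U{\left(95,220 \right)} - P = \frac{289}{3} - 22410 = - \frac{66941}{3}$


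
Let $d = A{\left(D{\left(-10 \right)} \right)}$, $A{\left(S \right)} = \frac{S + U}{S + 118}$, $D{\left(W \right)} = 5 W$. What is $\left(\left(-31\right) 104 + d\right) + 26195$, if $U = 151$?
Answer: $\frac{1562129}{68} \approx 22973.0$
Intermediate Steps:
$A{\left(S \right)} = \frac{151 + S}{118 + S}$ ($A{\left(S \right)} = \frac{S + 151}{S + 118} = \frac{151 + S}{118 + S}$)
$d = \frac{101}{68}$ ($d = \frac{151 + 5 \left(-10\right)}{118 + 5 \left(-10\right)} = \frac{151 - 50}{118 - 50} = \frac{1}{68} \cdot 101 = \frac{101}{68} \approx 1.4853$)
$\left(\left(-31\right) 104 + d\right) + 26195 = \left(\left(-31\right) 104 + \frac{101}{68}\right) + 26195 = \left(-3224 + \frac{101}{68}\right) + 26195 = - \frac{219131}{68} + 26195 = \frac{1562129}{68}$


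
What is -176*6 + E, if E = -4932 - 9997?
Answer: -15985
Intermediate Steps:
E = -14929
-176*6 + E = -176*6 - 14929 = -1056 - 14929 = -15985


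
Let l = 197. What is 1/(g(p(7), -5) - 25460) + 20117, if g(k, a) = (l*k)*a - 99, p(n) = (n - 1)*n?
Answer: 1346410692/66929 ≈ 20117.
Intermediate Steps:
p(n) = n*(-1 + n) (p(n) = (-1 + n)*n = n*(-1 + n))
g(k, a) = -99 + 197*a*k (g(k, a) = (197*k)*a - 99 = 197*a*k - 99 = -99 + 197*a*k)
1/(g(p(7), -5) - 25460) + 20117 = 1/((-99 + 197*(-5)*(7*(-1 + 7))) - 25460) + 20117 = 1/((-99 + 197*(-5)*(7*6)) - 25460) + 20117 = 1/((-99 + 197*(-5)*42) - 25460) + 20117 = 1/((-99 - 41370) - 25460) + 20117 = 1/(-41469 - 25460) + 20117 = 1/(-66929) + 20117 = -1/66929 + 20117 = 1346410692/66929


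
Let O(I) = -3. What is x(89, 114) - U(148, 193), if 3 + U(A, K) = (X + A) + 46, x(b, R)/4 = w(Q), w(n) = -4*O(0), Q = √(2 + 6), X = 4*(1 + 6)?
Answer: -171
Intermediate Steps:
X = 28 (X = 4*7 = 28)
Q = 2*√2 (Q = √8 = 2*√2 ≈ 2.8284)
w(n) = 12 (w(n) = -4*(-3) = 12)
x(b, R) = 48 (x(b, R) = 4*12 = 48)
U(A, K) = 71 + A (U(A, K) = -3 + ((28 + A) + 46) = -3 + (74 + A) = 71 + A)
x(89, 114) - U(148, 193) = 48 - (71 + 148) = 48 - 1*219 = 48 - 219 = -171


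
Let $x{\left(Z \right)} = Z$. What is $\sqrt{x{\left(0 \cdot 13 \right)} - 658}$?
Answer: $i \sqrt{658} \approx 25.652 i$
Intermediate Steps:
$\sqrt{x{\left(0 \cdot 13 \right)} - 658} = \sqrt{0 \cdot 13 - 658} = \sqrt{0 - 658} = \sqrt{-658} = i \sqrt{658}$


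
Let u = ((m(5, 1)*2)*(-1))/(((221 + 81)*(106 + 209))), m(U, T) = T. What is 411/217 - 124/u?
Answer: 1279879431/217 ≈ 5.8981e+6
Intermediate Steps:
u = -1/47565 (u = ((1*2)*(-1))/(((221 + 81)*(106 + 209))) = (2*(-1))/((302*315)) = -2/95130 = -2*1/95130 = -1/47565 ≈ -2.1024e-5)
411/217 - 124/u = 411/217 - 124/(-1/47565) = 411*(1/217) - 124*(-47565) = 411/217 + 5898060 = 1279879431/217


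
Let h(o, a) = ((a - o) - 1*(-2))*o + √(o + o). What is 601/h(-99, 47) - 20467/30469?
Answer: -23546402589/33035982781 - 601*I*√22/71560434 ≈ -0.71275 - 3.9392e-5*I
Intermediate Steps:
h(o, a) = o*(2 + a - o) + √2*√o (h(o, a) = ((a - o) + 2)*o + √(2*o) = (2 + a - o)*o + √2*√o = o*(2 + a - o) + √2*√o)
601/h(-99, 47) - 20467/30469 = 601/(-1*(-99)² + 2*(-99) + 47*(-99) + √2*√(-99)) - 20467/30469 = 601/(-1*9801 - 198 - 4653 + √2*(3*I*√11)) - 20467*1/30469 = 601/(-9801 - 198 - 4653 + 3*I*√22) - 20467/30469 = 601/(-14652 + 3*I*√22) - 20467/30469 = -20467/30469 + 601/(-14652 + 3*I*√22)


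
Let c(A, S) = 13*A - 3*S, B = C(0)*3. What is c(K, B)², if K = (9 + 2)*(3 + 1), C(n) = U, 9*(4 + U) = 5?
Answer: 363609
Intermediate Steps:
U = -31/9 (U = -4 + (⅑)*5 = -4 + 5/9 = -31/9 ≈ -3.4444)
C(n) = -31/9
B = -31/3 (B = -31/9*3 = -31/3 ≈ -10.333)
K = 44 (K = 11*4 = 44)
c(A, S) = -3*S + 13*A
c(K, B)² = (-3*(-31/3) + 13*44)² = (31 + 572)² = 603² = 363609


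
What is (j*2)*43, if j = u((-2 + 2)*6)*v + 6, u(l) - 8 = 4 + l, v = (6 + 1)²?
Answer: 51084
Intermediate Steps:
v = 49 (v = 7² = 49)
u(l) = 12 + l (u(l) = 8 + (4 + l) = 12 + l)
j = 594 (j = (12 + (-2 + 2)*6)*49 + 6 = (12 + 0*6)*49 + 6 = (12 + 0)*49 + 6 = 12*49 + 6 = 588 + 6 = 594)
(j*2)*43 = (594*2)*43 = 1188*43 = 51084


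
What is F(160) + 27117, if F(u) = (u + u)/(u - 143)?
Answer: 461309/17 ≈ 27136.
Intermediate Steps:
F(u) = 2*u/(-143 + u) (F(u) = (2*u)/(-143 + u) = 2*u/(-143 + u))
F(160) + 27117 = 2*160/(-143 + 160) + 27117 = 2*160/17 + 27117 = 2*160*(1/17) + 27117 = 320/17 + 27117 = 461309/17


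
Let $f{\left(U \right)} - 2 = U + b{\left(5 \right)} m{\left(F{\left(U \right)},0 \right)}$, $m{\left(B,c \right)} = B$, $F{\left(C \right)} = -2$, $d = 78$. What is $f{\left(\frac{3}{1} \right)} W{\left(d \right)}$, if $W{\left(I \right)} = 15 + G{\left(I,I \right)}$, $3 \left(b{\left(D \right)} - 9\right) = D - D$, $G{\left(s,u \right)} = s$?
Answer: $-1209$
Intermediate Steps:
$b{\left(D \right)} = 9$ ($b{\left(D \right)} = 9 + \frac{D - D}{3} = 9 + \frac{1}{3} \cdot 0 = 9 + 0 = 9$)
$f{\left(U \right)} = -16 + U$ ($f{\left(U \right)} = 2 + \left(U + 9 \left(-2\right)\right) = 2 + \left(U - 18\right) = 2 + \left(-18 + U\right) = -16 + U$)
$W{\left(I \right)} = 15 + I$
$f{\left(\frac{3}{1} \right)} W{\left(d \right)} = \left(-16 + \frac{3}{1}\right) \left(15 + 78\right) = \left(-16 + 3 \cdot 1\right) 93 = \left(-16 + 3\right) 93 = \left(-13\right) 93 = -1209$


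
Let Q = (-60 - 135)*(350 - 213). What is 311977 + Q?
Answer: 285262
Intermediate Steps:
Q = -26715 (Q = -195*137 = -26715)
311977 + Q = 311977 - 26715 = 285262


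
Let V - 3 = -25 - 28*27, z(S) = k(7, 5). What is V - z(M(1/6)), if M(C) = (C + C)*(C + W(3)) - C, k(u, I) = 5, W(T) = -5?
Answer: -783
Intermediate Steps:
M(C) = -C + 2*C*(-5 + C) (M(C) = (C + C)*(C - 5) - C = (2*C)*(-5 + C) - C = 2*C*(-5 + C) - C = -C + 2*C*(-5 + C))
z(S) = 5
V = -778 (V = 3 + (-25 - 28*27) = 3 + (-25 - 756) = 3 - 781 = -778)
V - z(M(1/6)) = -778 - 1*5 = -778 - 5 = -783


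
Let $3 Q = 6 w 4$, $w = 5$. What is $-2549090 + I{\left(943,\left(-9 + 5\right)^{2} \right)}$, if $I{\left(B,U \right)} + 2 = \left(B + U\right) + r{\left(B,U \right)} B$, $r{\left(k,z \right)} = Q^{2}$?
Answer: $-1039333$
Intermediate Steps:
$Q = 40$ ($Q = \frac{6 \cdot 5 \cdot 4}{3} = \frac{6 \cdot 20}{3} = \frac{1}{3} \cdot 120 = 40$)
$r{\left(k,z \right)} = 1600$ ($r{\left(k,z \right)} = 40^{2} = 1600$)
$I{\left(B,U \right)} = -2 + U + 1601 B$ ($I{\left(B,U \right)} = -2 + \left(\left(B + U\right) + 1600 B\right) = -2 + \left(U + 1601 B\right) = -2 + U + 1601 B$)
$-2549090 + I{\left(943,\left(-9 + 5\right)^{2} \right)} = -2549090 + \left(-2 + \left(-9 + 5\right)^{2} + 1601 \cdot 943\right) = -2549090 + \left(-2 + \left(-4\right)^{2} + 1509743\right) = -2549090 + \left(-2 + 16 + 1509743\right) = -2549090 + 1509757 = -1039333$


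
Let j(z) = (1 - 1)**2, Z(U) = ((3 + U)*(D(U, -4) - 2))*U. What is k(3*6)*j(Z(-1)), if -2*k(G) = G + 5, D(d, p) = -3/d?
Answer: 0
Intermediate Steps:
k(G) = -5/2 - G/2 (k(G) = -(G + 5)/2 = -(5 + G)/2 = -5/2 - G/2)
Z(U) = U*(-2 - 3/U)*(3 + U) (Z(U) = ((3 + U)*(-3/U - 2))*U = ((3 + U)*(-2 - 3/U))*U = ((-2 - 3/U)*(3 + U))*U = U*(-2 - 3/U)*(3 + U))
j(z) = 0 (j(z) = 0**2 = 0)
k(3*6)*j(Z(-1)) = (-5/2 - 3*6/2)*0 = (-5/2 - 1/2*18)*0 = (-5/2 - 9)*0 = -23/2*0 = 0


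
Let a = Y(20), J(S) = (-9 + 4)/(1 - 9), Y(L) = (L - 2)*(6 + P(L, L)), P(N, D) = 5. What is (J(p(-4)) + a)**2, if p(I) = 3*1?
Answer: 2524921/64 ≈ 39452.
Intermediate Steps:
p(I) = 3
Y(L) = -22 + 11*L (Y(L) = (L - 2)*(6 + 5) = (-2 + L)*11 = -22 + 11*L)
J(S) = 5/8 (J(S) = -5/(-8) = -5*(-1/8) = 5/8)
a = 198 (a = -22 + 11*20 = -22 + 220 = 198)
(J(p(-4)) + a)**2 = (5/8 + 198)**2 = (1589/8)**2 = 2524921/64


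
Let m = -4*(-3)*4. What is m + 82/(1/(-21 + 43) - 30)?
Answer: 29828/659 ≈ 45.263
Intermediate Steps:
m = 48 (m = 12*4 = 48)
m + 82/(1/(-21 + 43) - 30) = 48 + 82/(1/(-21 + 43) - 30) = 48 + 82/(1/22 - 30) = 48 + 82/(-659/22) = 48 - 22/659*82 = 48 - 1804/659 = 29828/659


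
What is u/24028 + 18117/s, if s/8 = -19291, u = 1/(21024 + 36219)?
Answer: -6229688047435/53067025607928 ≈ -0.11739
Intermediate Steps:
u = 1/57243 ≈ 1.7469e-5
s = -154328 (s = 8*(-19291) = -154328)
u/24028 + 18117/s = (1/57243)/24028 + 18117/(-154328) = (1/57243)*(1/24028) + 18117*(-1/154328) = 1/1375434804 - 18117/154328 = -6229688047435/53067025607928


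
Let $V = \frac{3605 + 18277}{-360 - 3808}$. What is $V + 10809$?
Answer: $\frac{43215}{4} \approx 10804.0$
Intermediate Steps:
$V = - \frac{21}{4}$ ($V = \frac{21882}{-4168} = 21882 \left(- \frac{1}{4168}\right) = - \frac{21}{4} \approx -5.25$)
$V + 10809 = - \frac{21}{4} + 10809 = \frac{43215}{4}$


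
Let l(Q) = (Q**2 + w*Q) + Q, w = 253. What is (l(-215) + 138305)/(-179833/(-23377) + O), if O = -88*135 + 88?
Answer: -3037139840/275481751 ≈ -11.025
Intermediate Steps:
O = -11792 (O = -11880 + 88 = -11792)
l(Q) = Q**2 + 254*Q (l(Q) = (Q**2 + 253*Q) + Q = Q**2 + 254*Q)
(l(-215) + 138305)/(-179833/(-23377) + O) = (-215*(254 - 215) + 138305)/(-179833/(-23377) - 11792) = (-215*39 + 138305)/(-179833*(-1/23377) - 11792) = (-8385 + 138305)/(179833/23377 - 11792) = 129920/(-275481751/23377) = 129920*(-23377/275481751) = -3037139840/275481751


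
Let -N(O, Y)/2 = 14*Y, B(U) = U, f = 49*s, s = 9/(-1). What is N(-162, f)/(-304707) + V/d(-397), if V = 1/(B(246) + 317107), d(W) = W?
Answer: -518571405925/12796591062229 ≈ -0.040524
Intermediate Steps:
s = -9 (s = 9*(-1) = -9)
f = -441 (f = 49*(-9) = -441)
N(O, Y) = -28*Y
V = 1/317353 (V = 1/(246 + 317107) = 1/317353 ≈ 3.1511e-6)
N(-162, f)/(-304707) + V/d(-397) = -28*(-441)/(-304707) + (1/317353)/(-397) = 12348*(-1/304707) + (1/317353)*(-1/397) = -4116/101569 - 1/125989141 = -518571405925/12796591062229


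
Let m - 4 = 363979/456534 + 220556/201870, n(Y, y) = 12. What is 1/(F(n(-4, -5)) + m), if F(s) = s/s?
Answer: 1706676270/11758710121 ≈ 0.14514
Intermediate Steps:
F(s) = 1
m = 10052033851/1706676270 (m = 4 + (363979/456534 + 220556/201870) = 4 + (363979*(1/456534) + 220556*(1/201870)) = 4 + (363979/456534 + 110278/100935) = 4 + 3225328771/1706676270 = 10052033851/1706676270 ≈ 5.8898)
1/(F(n(-4, -5)) + m) = 1/(1 + 10052033851/1706676270) = 1/(11758710121/1706676270) = 1706676270/11758710121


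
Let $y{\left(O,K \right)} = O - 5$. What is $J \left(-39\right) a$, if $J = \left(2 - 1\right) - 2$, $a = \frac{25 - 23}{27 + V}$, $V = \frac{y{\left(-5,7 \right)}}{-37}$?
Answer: $\frac{2886}{1009} \approx 2.8603$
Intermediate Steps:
$y{\left(O,K \right)} = -5 + O$
$V = \frac{10}{37}$ ($V = \frac{-5 - 5}{-37} = \left(-10\right) \left(- \frac{1}{37}\right) = \frac{10}{37} \approx 0.27027$)
$a = \frac{74}{1009}$ ($a = \frac{25 - 23}{27 + \frac{10}{37}} = \frac{2}{\frac{1009}{37}} = 2 \cdot \frac{37}{1009} = \frac{74}{1009} \approx 0.07334$)
$J = -1$ ($J = 1 - 2 = -1$)
$J \left(-39\right) a = \left(-1\right) \left(-39\right) \frac{74}{1009} = 39 \cdot \frac{74}{1009} = \frac{2886}{1009}$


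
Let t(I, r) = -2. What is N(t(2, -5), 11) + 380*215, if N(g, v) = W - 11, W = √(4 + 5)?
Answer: 81692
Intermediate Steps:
W = 3 (W = √9 = 3)
N(g, v) = -8 (N(g, v) = 3 - 11 = -8)
N(t(2, -5), 11) + 380*215 = -8 + 380*215 = -8 + 81700 = 81692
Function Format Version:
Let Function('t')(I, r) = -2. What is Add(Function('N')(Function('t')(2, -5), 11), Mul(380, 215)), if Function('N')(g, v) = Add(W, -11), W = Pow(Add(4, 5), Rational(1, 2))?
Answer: 81692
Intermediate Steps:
W = 3 (W = Pow(9, Rational(1, 2)) = 3)
Function('N')(g, v) = -8 (Function('N')(g, v) = Add(3, -11) = -8)
Add(Function('N')(Function('t')(2, -5), 11), Mul(380, 215)) = Add(-8, Mul(380, 215)) = Add(-8, 81700) = 81692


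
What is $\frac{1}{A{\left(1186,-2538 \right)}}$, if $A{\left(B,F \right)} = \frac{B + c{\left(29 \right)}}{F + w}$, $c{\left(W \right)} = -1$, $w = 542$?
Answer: $- \frac{1996}{1185} \approx -1.6844$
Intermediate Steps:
$A{\left(B,F \right)} = \frac{-1 + B}{542 + F}$ ($A{\left(B,F \right)} = \frac{B - 1}{F + 542} = \frac{-1 + B}{542 + F}$)
$\frac{1}{A{\left(1186,-2538 \right)}} = \frac{1}{\frac{1}{542 - 2538} \left(-1 + 1186\right)} = \frac{1}{\frac{1}{-1996} \cdot 1185} = \frac{1}{\left(- \frac{1}{1996}\right) 1185} = \frac{1}{- \frac{1185}{1996}} = - \frac{1996}{1185}$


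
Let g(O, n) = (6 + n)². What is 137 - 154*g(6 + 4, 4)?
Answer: -15263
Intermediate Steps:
137 - 154*g(6 + 4, 4) = 137 - 154*(6 + 4)² = 137 - 154*10² = 137 - 154*100 = 137 - 15400 = -15263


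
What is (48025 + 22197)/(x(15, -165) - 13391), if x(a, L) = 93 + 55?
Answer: -70222/13243 ≈ -5.3026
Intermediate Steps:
x(a, L) = 148
(48025 + 22197)/(x(15, -165) - 13391) = (48025 + 22197)/(148 - 13391) = 70222/(-13243) = 70222*(-1/13243) = -70222/13243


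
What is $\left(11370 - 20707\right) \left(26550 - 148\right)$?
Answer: $-246515474$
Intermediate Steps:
$\left(11370 - 20707\right) \left(26550 - 148\right) = \left(-9337\right) 26402 = -246515474$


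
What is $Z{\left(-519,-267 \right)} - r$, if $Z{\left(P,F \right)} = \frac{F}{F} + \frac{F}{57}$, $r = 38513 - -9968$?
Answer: $- \frac{921209}{19} \approx -48485.0$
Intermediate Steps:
$r = 48481$ ($r = 38513 + 9968 = 48481$)
$Z{\left(P,F \right)} = 1 + \frac{F}{57}$ ($Z{\left(P,F \right)} = 1 + F \frac{1}{57} = 1 + \frac{F}{57}$)
$Z{\left(-519,-267 \right)} - r = \left(1 + \frac{1}{57} \left(-267\right)\right) - 48481 = \left(1 - \frac{89}{19}\right) - 48481 = - \frac{70}{19} - 48481 = - \frac{921209}{19}$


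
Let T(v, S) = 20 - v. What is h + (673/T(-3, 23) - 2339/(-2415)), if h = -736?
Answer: -1704436/2415 ≈ -705.77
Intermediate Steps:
h + (673/T(-3, 23) - 2339/(-2415)) = -736 + (673/(20 - 1*(-3)) - 2339/(-2415)) = -736 + (673/(20 + 3) - 2339*(-1/2415)) = -736 + (673/23 + 2339/2415) = -736 + 73004/2415 = -1704436/2415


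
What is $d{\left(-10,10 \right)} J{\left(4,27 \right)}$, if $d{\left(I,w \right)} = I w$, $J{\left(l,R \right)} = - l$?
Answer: $400$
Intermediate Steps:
$d{\left(-10,10 \right)} J{\left(4,27 \right)} = \left(-10\right) 10 \left(\left(-1\right) 4\right) = \left(-100\right) \left(-4\right) = 400$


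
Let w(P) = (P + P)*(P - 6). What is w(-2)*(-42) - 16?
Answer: -1360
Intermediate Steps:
w(P) = 2*P*(-6 + P) (w(P) = (2*P)*(-6 + P) = 2*P*(-6 + P))
w(-2)*(-42) - 16 = (2*(-2)*(-6 - 2))*(-42) - 16 = (2*(-2)*(-8))*(-42) - 16 = 32*(-42) - 16 = -1344 - 16 = -1360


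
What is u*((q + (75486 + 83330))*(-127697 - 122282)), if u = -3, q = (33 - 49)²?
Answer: 119293978464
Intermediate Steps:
q = 256 (q = (-16)² = 256)
u*((q + (75486 + 83330))*(-127697 - 122282)) = -3*(256 + (75486 + 83330))*(-127697 - 122282) = -3*(256 + 158816)*(-249979) = -477216*(-249979) = -3*(-39764659488) = 119293978464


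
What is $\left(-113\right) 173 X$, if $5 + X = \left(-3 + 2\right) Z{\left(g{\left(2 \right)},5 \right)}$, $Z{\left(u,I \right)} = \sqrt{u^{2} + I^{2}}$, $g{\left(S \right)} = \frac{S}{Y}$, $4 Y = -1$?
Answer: $97745 + 19549 \sqrt{89} \approx 2.8217 \cdot 10^{5}$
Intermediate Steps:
$Y = - \frac{1}{4}$ ($Y = \frac{1}{4} \left(-1\right) = - \frac{1}{4} \approx -0.25$)
$g{\left(S \right)} = - 4 S$ ($g{\left(S \right)} = \frac{S}{- \frac{1}{4}} = S \left(-4\right) = - 4 S$)
$Z{\left(u,I \right)} = \sqrt{I^{2} + u^{2}}$
$X = -5 - \sqrt{89}$ ($X = -5 + \left(-3 + 2\right) \sqrt{5^{2} + \left(\left(-4\right) 2\right)^{2}} = -5 - \sqrt{25 + \left(-8\right)^{2}} = -5 - \sqrt{25 + 64} = -5 - \sqrt{89} \approx -14.434$)
$\left(-113\right) 173 X = \left(-113\right) 173 \left(-5 - \sqrt{89}\right) = - 19549 \left(-5 - \sqrt{89}\right) = 97745 + 19549 \sqrt{89}$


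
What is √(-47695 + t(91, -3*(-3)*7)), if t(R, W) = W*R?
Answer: I*√41962 ≈ 204.85*I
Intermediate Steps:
t(R, W) = R*W
√(-47695 + t(91, -3*(-3)*7)) = √(-47695 + 91*(-3*(-3)*7)) = √(-47695 + 91*(9*7)) = √(-47695 + 91*63) = √(-47695 + 5733) = √(-41962) = I*√41962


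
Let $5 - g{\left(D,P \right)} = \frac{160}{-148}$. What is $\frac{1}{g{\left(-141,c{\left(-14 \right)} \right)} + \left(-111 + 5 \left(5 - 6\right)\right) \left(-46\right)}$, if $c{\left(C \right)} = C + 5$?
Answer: $\frac{37}{197657} \approx 0.00018719$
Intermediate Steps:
$c{\left(C \right)} = 5 + C$
$g{\left(D,P \right)} = \frac{225}{37}$ ($g{\left(D,P \right)} = 5 - \frac{160}{-148} = 5 - 160 \left(- \frac{1}{148}\right) = 5 - - \frac{40}{37} = 5 + \frac{40}{37} = \frac{225}{37}$)
$\frac{1}{g{\left(-141,c{\left(-14 \right)} \right)} + \left(-111 + 5 \left(5 - 6\right)\right) \left(-46\right)} = \frac{1}{\frac{225}{37} + \left(-111 + 5 \left(5 - 6\right)\right) \left(-46\right)} = \frac{1}{\frac{225}{37} + \left(-111 + 5 \left(-1\right)\right) \left(-46\right)} = \frac{1}{\frac{225}{37} + \left(-111 - 5\right) \left(-46\right)} = \frac{1}{\frac{225}{37} - -5336} = \frac{1}{\frac{225}{37} + 5336} = \frac{1}{\frac{197657}{37}} = \frac{37}{197657}$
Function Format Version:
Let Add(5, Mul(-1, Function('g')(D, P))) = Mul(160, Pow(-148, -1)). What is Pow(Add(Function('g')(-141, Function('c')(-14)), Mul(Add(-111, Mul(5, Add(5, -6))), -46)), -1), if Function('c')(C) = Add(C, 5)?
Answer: Rational(37, 197657) ≈ 0.00018719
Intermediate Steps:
Function('c')(C) = Add(5, C)
Function('g')(D, P) = Rational(225, 37) (Function('g')(D, P) = Add(5, Mul(-1, Mul(160, Pow(-148, -1)))) = Add(5, Mul(-1, Mul(160, Rational(-1, 148)))) = Add(5, Mul(-1, Rational(-40, 37))) = Add(5, Rational(40, 37)) = Rational(225, 37))
Pow(Add(Function('g')(-141, Function('c')(-14)), Mul(Add(-111, Mul(5, Add(5, -6))), -46)), -1) = Pow(Add(Rational(225, 37), Mul(Add(-111, Mul(5, Add(5, -6))), -46)), -1) = Pow(Add(Rational(225, 37), Mul(Add(-111, Mul(5, -1)), -46)), -1) = Pow(Add(Rational(225, 37), Mul(Add(-111, -5), -46)), -1) = Pow(Add(Rational(225, 37), Mul(-116, -46)), -1) = Pow(Add(Rational(225, 37), 5336), -1) = Pow(Rational(197657, 37), -1) = Rational(37, 197657)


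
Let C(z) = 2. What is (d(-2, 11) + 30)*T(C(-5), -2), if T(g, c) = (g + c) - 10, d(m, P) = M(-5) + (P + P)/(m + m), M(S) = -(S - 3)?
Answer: -325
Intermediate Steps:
M(S) = 3 - S (M(S) = -(-3 + S) = 3 - S)
d(m, P) = 8 + P/m (d(m, P) = (3 - 1*(-5)) + (P + P)/(m + m) = (3 + 5) + (2*P)/((2*m)) = 8 + (2*P)*(1/(2*m)) = 8 + P/m)
T(g, c) = -10 + c + g (T(g, c) = (c + g) - 10 = -10 + c + g)
(d(-2, 11) + 30)*T(C(-5), -2) = ((8 + 11/(-2)) + 30)*(-10 - 2 + 2) = ((8 + 11*(-½)) + 30)*(-10) = ((8 - 11/2) + 30)*(-10) = (5/2 + 30)*(-10) = (65/2)*(-10) = -325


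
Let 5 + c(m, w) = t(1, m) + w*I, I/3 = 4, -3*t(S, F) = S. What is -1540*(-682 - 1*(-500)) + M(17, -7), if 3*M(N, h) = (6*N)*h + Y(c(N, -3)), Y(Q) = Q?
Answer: 2520254/9 ≈ 2.8003e+5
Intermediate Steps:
t(S, F) = -S/3
I = 12 (I = 3*4 = 12)
c(m, w) = -16/3 + 12*w (c(m, w) = -5 + (-1/3*1 + w*12) = -5 + (-1/3 + 12*w) = -16/3 + 12*w)
M(N, h) = -124/9 + 2*N*h (M(N, h) = ((6*N)*h + (-16/3 + 12*(-3)))/3 = (6*N*h + (-16/3 - 36))/3 = (6*N*h - 124/3)/3 = (-124/3 + 6*N*h)/3 = -124/9 + 2*N*h)
-1540*(-682 - 1*(-500)) + M(17, -7) = -1540*(-682 - 1*(-500)) + (-124/9 + 2*17*(-7)) = -1540*(-682 + 500) + (-124/9 - 238) = -1540*(-182) - 2266/9 = 280280 - 2266/9 = 2520254/9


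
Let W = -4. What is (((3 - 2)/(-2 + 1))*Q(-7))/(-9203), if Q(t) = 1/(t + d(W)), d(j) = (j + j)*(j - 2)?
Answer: 1/377323 ≈ 2.6502e-6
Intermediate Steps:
d(j) = 2*j*(-2 + j) (d(j) = (2*j)*(-2 + j) = 2*j*(-2 + j))
Q(t) = 1/(48 + t) (Q(t) = 1/(t + 2*(-4)*(-2 - 4)) = 1/(t + 2*(-4)*(-6)) = 1/(t + 48) = 1/(48 + t))
(((3 - 2)/(-2 + 1))*Q(-7))/(-9203) = (((3 - 2)/(-2 + 1))/(48 - 7))/(-9203) = ((1/(-1))/41)*(-1/9203) = ((1*(-1))*(1/41))*(-1/9203) = -1*1/41*(-1/9203) = -1/41*(-1/9203) = 1/377323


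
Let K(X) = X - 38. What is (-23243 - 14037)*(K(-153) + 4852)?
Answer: -173762080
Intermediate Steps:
K(X) = -38 + X
(-23243 - 14037)*(K(-153) + 4852) = (-23243 - 14037)*((-38 - 153) + 4852) = -37280*(-191 + 4852) = -37280*4661 = -173762080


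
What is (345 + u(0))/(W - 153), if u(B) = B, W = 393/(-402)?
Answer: -46230/20633 ≈ -2.2406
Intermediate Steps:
W = -131/134 (W = 393*(-1/402) = -131/134 ≈ -0.97761)
(345 + u(0))/(W - 153) = (345 + 0)/(-131/134 - 153) = 345/(-20633/134) = 345*(-134/20633) = -46230/20633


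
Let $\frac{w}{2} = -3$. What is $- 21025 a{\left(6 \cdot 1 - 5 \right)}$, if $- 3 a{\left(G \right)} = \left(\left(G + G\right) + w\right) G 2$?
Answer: $- \frac{168200}{3} \approx -56067.0$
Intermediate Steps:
$w = -6$ ($w = 2 \left(-3\right) = -6$)
$a{\left(G \right)} = - \frac{2 G \left(-6 + 2 G\right)}{3}$ ($a{\left(G \right)} = - \frac{\left(\left(G + G\right) - 6\right) G 2}{3} = - \frac{\left(2 G - 6\right) G 2}{3} = - \frac{\left(-6 + 2 G\right) G 2}{3} = - \frac{G \left(-6 + 2 G\right) 2}{3} = - \frac{2 G \left(-6 + 2 G\right)}{3}$)
$- 21025 a{\left(6 \cdot 1 - 5 \right)} = - 21025 \frac{4 \left(6 \cdot 1 - 5\right) \left(3 - \left(6 \cdot 1 - 5\right)\right)}{3} = - 21025 \frac{4 \left(6 - 5\right) \left(3 - \left(6 - 5\right)\right)}{3} = - 21025 \cdot \frac{4}{3} \cdot 1 \left(3 - 1\right) = - 21025 \cdot \frac{4}{3} \cdot 1 \cdot 2 = \left(-21025\right) \frac{8}{3} = - \frac{168200}{3}$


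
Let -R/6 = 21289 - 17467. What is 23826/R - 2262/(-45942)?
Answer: -2228081/2251158 ≈ -0.98975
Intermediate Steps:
R = -22932 (R = -6*(21289 - 17467) = -6*3822 = -22932)
23826/R - 2262/(-45942) = 23826/(-22932) - 2262/(-45942) = 23826*(-1/22932) - 2262*(-1/45942) = -3971/3822 + 29/589 = -2228081/2251158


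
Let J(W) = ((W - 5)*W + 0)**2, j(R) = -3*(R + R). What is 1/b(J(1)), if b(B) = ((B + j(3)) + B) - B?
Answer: -1/2 ≈ -0.50000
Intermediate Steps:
j(R) = -6*R
J(W) = W**2*(-5 + W)**2 (J(W) = ((-5 + W)*W + 0)**2 = (W*(-5 + W) + 0)**2 = (W*(-5 + W))**2 = W**2*(-5 + W)**2)
b(B) = -18 + B (b(B) = ((B - 6*3) + B) - B = ((B - 18) + B) - B = ((-18 + B) + B) - B = (-18 + 2*B) - B = -18 + B)
1/b(J(1)) = 1/(-18 + 1**2*(-5 + 1)**2) = 1/(-18 + 1*(-4)**2) = 1/(-18 + 1*16) = 1/(-18 + 16) = 1/(-2) = -1/2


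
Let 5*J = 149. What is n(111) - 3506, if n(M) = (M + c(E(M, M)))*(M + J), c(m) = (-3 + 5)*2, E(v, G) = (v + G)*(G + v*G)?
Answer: 12686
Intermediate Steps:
E(v, G) = (G + v)*(G + G*v)
c(m) = 4 (c(m) = 2*2 = 4)
J = 149/5 (J = (1/5)*149 = 149/5 ≈ 29.800)
n(M) = (4 + M)*(149/5 + M) (n(M) = (M + 4)*(M + 149/5) = (4 + M)*(149/5 + M))
n(111) - 3506 = (596/5 + 111**2 + (169/5)*111) - 3506 = (596/5 + 12321 + 18759/5) - 3506 = 16192 - 3506 = 12686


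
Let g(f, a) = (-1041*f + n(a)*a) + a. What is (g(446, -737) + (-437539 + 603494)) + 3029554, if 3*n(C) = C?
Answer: 8734627/3 ≈ 2.9115e+6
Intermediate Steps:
n(C) = C/3
g(f, a) = a - 1041*f + a²/3 (g(f, a) = (-1041*f + (a/3)*a) + a = (-1041*f + a²/3) + a = a - 1041*f + a²/3)
(g(446, -737) + (-437539 + 603494)) + 3029554 = ((-737 - 1041*446 + (⅓)*(-737)²) + (-437539 + 603494)) + 3029554 = ((-737 - 464286 + (⅓)*543169) + 165955) + 3029554 = ((-737 - 464286 + 543169/3) + 165955) + 3029554 = (-851900/3 + 165955) + 3029554 = -354035/3 + 3029554 = 8734627/3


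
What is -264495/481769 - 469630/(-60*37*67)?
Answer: 18691218917/7165832106 ≈ 2.6084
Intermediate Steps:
-264495/481769 - 469630/(-60*37*67) = -264495*1/481769 - 469630/((-2220*67)) = -264495/481769 - 469630/(-148740) = -264495/481769 - 469630*(-1/148740) = -264495/481769 + 46963/14874 = 18691218917/7165832106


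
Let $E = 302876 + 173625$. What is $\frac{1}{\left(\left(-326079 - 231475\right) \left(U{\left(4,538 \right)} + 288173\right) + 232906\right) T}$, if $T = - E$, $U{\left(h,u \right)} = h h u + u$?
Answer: $\frac{1}{78990125807894820} \approx 1.266 \cdot 10^{-17}$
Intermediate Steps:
$U{\left(h,u \right)} = u + u h^{2}$ ($U{\left(h,u \right)} = h^{2} u + u = u h^{2} + u = u + u h^{2}$)
$E = 476501$
$T = -476501$ ($T = \left(-1\right) 476501 = -476501$)
$\frac{1}{\left(\left(-326079 - 231475\right) \left(U{\left(4,538 \right)} + 288173\right) + 232906\right) T} = \frac{1}{\left(\left(-326079 - 231475\right) \left(538 \left(1 + 4^{2}\right) + 288173\right) + 232906\right) \left(-476501\right)} = \frac{1}{- 557554 \left(538 \left(1 + 16\right) + 288173\right) + 232906} \left(- \frac{1}{476501}\right) = \frac{1}{- 557554 \left(538 \cdot 17 + 288173\right) + 232906} \left(- \frac{1}{476501}\right) = \frac{1}{- 557554 \left(9146 + 288173\right) + 232906} \left(- \frac{1}{476501}\right) = \frac{1}{\left(-557554\right) 297319 + 232906} \left(- \frac{1}{476501}\right) = \frac{1}{-165771397726 + 232906} \left(- \frac{1}{476501}\right) = \frac{1}{-165771164820} \left(- \frac{1}{476501}\right) = \left(- \frac{1}{165771164820}\right) \left(- \frac{1}{476501}\right) = \frac{1}{78990125807894820}$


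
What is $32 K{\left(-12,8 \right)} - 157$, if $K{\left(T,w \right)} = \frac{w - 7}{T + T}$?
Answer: $- \frac{475}{3} \approx -158.33$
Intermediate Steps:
$K{\left(T,w \right)} = \frac{-7 + w}{2 T}$
$32 K{\left(-12,8 \right)} - 157 = 32 \frac{-7 + 8}{2 \left(-12\right)} - 157 = 32 \cdot \frac{1}{2} \left(- \frac{1}{12}\right) 1 - 157 = 32 \left(- \frac{1}{24}\right) - 157 = - \frac{4}{3} - 157 = - \frac{475}{3}$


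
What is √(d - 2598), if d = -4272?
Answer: I*√6870 ≈ 82.885*I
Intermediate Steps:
√(d - 2598) = √(-4272 - 2598) = √(-6870) = I*√6870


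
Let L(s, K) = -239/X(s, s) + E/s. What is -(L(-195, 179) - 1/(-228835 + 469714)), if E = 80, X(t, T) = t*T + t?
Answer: 1265349997/3037484190 ≈ 0.41658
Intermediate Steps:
X(t, T) = t + T*t (X(t, T) = T*t + t = t + T*t)
L(s, K) = 80/s - 239/(s*(1 + s)) (L(s, K) = -239*1/(s*(1 + s)) + 80/s = -239/(s*(1 + s)) + 80/s = 80/s - 239/(s*(1 + s)))
-(L(-195, 179) - 1/(-228835 + 469714)) = -((-159 + 80*(-195))/((-195)*(1 - 195)) - 1/(-228835 + 469714)) = -(-1/195*(-159 - 15600)/(-194) - 1/240879) = -(-1/195*(-1/194)*(-15759) - 1*1/240879) = -(-5253/12610 - 1/240879) = -1*(-1265349997/3037484190) = 1265349997/3037484190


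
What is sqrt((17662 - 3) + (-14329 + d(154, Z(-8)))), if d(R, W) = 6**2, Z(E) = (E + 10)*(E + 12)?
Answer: 3*sqrt(374) ≈ 58.017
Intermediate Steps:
Z(E) = (10 + E)*(12 + E)
d(R, W) = 36
sqrt((17662 - 3) + (-14329 + d(154, Z(-8)))) = sqrt((17662 - 3) + (-14329 + 36)) = sqrt(17659 - 14293) = sqrt(3366) = 3*sqrt(374)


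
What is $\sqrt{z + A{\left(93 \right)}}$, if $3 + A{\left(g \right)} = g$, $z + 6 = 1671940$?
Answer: $2 \sqrt{418006} \approx 1293.1$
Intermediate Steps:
$z = 1671934$ ($z = -6 + 1671940 = 1671934$)
$A{\left(g \right)} = -3 + g$
$\sqrt{z + A{\left(93 \right)}} = \sqrt{1671934 + \left(-3 + 93\right)} = \sqrt{1671934 + 90} = \sqrt{1672024} = 2 \sqrt{418006}$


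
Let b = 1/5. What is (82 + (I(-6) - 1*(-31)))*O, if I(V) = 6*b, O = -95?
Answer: -10849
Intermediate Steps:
b = ⅕ (b = 1*(⅕) = ⅕ ≈ 0.20000)
I(V) = 6/5 (I(V) = 6*(⅕) = 6/5)
(82 + (I(-6) - 1*(-31)))*O = (82 + (6/5 - 1*(-31)))*(-95) = (82 + (6/5 + 31))*(-95) = (82 + 161/5)*(-95) = (571/5)*(-95) = -10849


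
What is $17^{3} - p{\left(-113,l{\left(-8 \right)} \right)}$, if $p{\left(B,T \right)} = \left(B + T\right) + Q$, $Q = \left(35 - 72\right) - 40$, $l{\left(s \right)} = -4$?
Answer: $5107$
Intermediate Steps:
$Q = -77$ ($Q = -37 - 40 = -77$)
$p{\left(B,T \right)} = -77 + B + T$ ($p{\left(B,T \right)} = \left(B + T\right) - 77 = -77 + B + T$)
$17^{3} - p{\left(-113,l{\left(-8 \right)} \right)} = 17^{3} - \left(-77 - 113 - 4\right) = 4913 - -194 = 4913 + 194 = 5107$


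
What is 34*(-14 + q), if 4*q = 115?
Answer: 1003/2 ≈ 501.50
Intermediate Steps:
q = 115/4 (q = (¼)*115 = 115/4 ≈ 28.750)
34*(-14 + q) = 34*(-14 + 115/4) = 34*(59/4) = 1003/2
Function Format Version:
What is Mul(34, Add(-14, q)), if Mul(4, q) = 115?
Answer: Rational(1003, 2) ≈ 501.50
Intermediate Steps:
q = Rational(115, 4) (q = Mul(Rational(1, 4), 115) = Rational(115, 4) ≈ 28.750)
Mul(34, Add(-14, q)) = Mul(34, Add(-14, Rational(115, 4))) = Mul(34, Rational(59, 4)) = Rational(1003, 2)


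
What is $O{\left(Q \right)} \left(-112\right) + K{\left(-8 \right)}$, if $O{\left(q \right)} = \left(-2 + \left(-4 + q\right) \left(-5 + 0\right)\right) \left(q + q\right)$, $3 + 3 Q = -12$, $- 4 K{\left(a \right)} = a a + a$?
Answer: $48146$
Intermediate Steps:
$K{\left(a \right)} = - \frac{a}{4} - \frac{a^{2}}{4}$ ($K{\left(a \right)} = - \frac{a a + a}{4} = - \frac{a^{2} + a}{4} = - \frac{a + a^{2}}{4} = - \frac{a}{4} - \frac{a^{2}}{4}$)
$Q = -5$ ($Q = -1 + \frac{1}{3} \left(-12\right) = -1 - 4 = -5$)
$O{\left(q \right)} = 2 q \left(18 - 5 q\right)$ ($O{\left(q \right)} = \left(-2 + \left(-4 + q\right) \left(-5\right)\right) 2 q = \left(-2 - \left(-20 + 5 q\right)\right) 2 q = \left(18 - 5 q\right) 2 q = 2 q \left(18 - 5 q\right)$)
$O{\left(Q \right)} \left(-112\right) + K{\left(-8 \right)} = 2 \left(-5\right) \left(18 - -25\right) \left(-112\right) - - 2 \left(1 - 8\right) = 2 \left(-5\right) \left(18 + 25\right) \left(-112\right) - \left(-2\right) \left(-7\right) = 2 \left(-5\right) 43 \left(-112\right) - 14 = \left(-430\right) \left(-112\right) - 14 = 48160 - 14 = 48146$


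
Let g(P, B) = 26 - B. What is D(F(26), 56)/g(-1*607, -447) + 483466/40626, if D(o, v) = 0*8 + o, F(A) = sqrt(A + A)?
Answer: 241733/20313 + 2*sqrt(13)/473 ≈ 11.916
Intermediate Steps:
F(A) = sqrt(2)*sqrt(A) (F(A) = sqrt(2*A) = sqrt(2)*sqrt(A))
D(o, v) = o (D(o, v) = 0 + o = o)
D(F(26), 56)/g(-1*607, -447) + 483466/40626 = (sqrt(2)*sqrt(26))/(26 - 1*(-447)) + 483466/40626 = (2*sqrt(13))/(26 + 447) + 483466*(1/40626) = (2*sqrt(13))/473 + 241733/20313 = (2*sqrt(13))*(1/473) + 241733/20313 = 2*sqrt(13)/473 + 241733/20313 = 241733/20313 + 2*sqrt(13)/473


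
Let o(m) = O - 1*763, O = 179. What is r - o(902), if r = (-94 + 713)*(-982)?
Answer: -607274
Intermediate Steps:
o(m) = -584 (o(m) = 179 - 1*763 = 179 - 763 = -584)
r = -607858 (r = 619*(-982) = -607858)
r - o(902) = -607858 - 1*(-584) = -607858 + 584 = -607274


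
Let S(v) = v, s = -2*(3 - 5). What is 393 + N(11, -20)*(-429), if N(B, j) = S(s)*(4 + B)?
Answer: -25347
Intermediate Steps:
s = 4 (s = -2*(-2) = 4)
N(B, j) = 16 + 4*B (N(B, j) = 4*(4 + B) = 16 + 4*B)
393 + N(11, -20)*(-429) = 393 + (16 + 4*11)*(-429) = 393 + (16 + 44)*(-429) = 393 + 60*(-429) = 393 - 25740 = -25347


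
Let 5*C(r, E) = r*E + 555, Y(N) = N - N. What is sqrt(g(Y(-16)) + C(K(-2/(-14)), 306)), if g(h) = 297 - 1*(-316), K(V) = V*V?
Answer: sqrt(888430)/35 ≈ 26.930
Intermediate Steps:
Y(N) = 0
K(V) = V**2
C(r, E) = 111 + E*r/5 (C(r, E) = (r*E + 555)/5 = (E*r + 555)/5 = (555 + E*r)/5 = 111 + E*r/5)
g(h) = 613 (g(h) = 297 + 316 = 613)
sqrt(g(Y(-16)) + C(K(-2/(-14)), 306)) = sqrt(613 + (111 + (1/5)*306*(-2/(-14))**2)) = sqrt(613 + (111 + (1/5)*306*(-2*(-1/14))**2)) = sqrt(613 + (111 + (1/5)*306*(1/7)**2)) = sqrt(613 + (111 + (1/5)*306*(1/49))) = sqrt(613 + (111 + 306/245)) = sqrt(613 + 27501/245) = sqrt(177686/245) = sqrt(888430)/35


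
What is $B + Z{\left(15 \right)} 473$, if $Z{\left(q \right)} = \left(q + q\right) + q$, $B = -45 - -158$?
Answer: $21398$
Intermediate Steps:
$B = 113$ ($B = -45 + 158 = 113$)
$Z{\left(q \right)} = 3 q$ ($Z{\left(q \right)} = 2 q + q = 3 q$)
$B + Z{\left(15 \right)} 473 = 113 + 3 \cdot 15 \cdot 473 = 113 + 45 \cdot 473 = 113 + 21285 = 21398$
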